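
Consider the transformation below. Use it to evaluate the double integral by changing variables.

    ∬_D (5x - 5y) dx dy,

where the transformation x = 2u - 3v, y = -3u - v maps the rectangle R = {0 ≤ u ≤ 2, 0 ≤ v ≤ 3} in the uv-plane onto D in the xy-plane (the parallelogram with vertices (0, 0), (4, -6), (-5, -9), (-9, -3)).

Compute the Jacobian determinant of (x, y) with respect to (u, v):

    ∂(x,y)/∂(u,v) = | 2  -3 | = (2)(-1) - (-3)(-3) = -11.
                   | -3  -1 |

Its absolute value is |J| = 11 (the area scaling factor).

Substituting x = 2u - 3v, y = -3u - v into the integrand,

    5x - 5y → 25u - 10v,

so the integral becomes

    ∬_R (25u - 10v) · |J| du dv = ∫_0^2 ∫_0^3 (275u - 110v) dv du.

Inner (v): 825u - 495.
Outer (u): 660.

Therefore ∬_D (5x - 5y) dx dy = 660.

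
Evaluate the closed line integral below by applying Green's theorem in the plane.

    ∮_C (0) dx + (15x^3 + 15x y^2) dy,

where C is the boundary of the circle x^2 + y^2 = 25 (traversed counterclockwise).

Green's theorem converts the closed line integral into a double integral over the enclosed region D:

    ∮_C P dx + Q dy = ∬_D (∂Q/∂x - ∂P/∂y) dA.

Here P = 0, Q = 15x^3 + 15x y^2, so

    ∂Q/∂x = 45x^2 + 15y^2,    ∂P/∂y = 0,
    ∂Q/∂x - ∂P/∂y = 45x^2 + 15y^2.

D is the region x^2 + y^2 ≤ 25. Evaluating the double integral:

In polar coordinates (x = r cos θ, y = r sin θ, dA = r dr dθ) the integrand becomes 15r^2(cos(2θ) + 2), so

    ∬_D (45x^2 + 15y^2) dA = ∫_0^{2π} ∫_0^{5} (15r^2(cos(2θ) + 2)) · r dr dθ.

Inner (r from 0 to 5): 9375cos(2θ)/4 + 9375/2.
Outer (θ from 0 to 2π): 9375π.

Therefore ∮_C P dx + Q dy = 9375π.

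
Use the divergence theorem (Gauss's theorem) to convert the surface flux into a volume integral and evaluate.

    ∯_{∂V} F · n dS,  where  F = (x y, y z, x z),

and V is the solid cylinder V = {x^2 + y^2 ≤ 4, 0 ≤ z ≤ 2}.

By the divergence theorem,

    ∯_{∂V} F · n dS = ∭_V (∇ · F) dV.

Compute the divergence:
    ∇ · F = ∂F_x/∂x + ∂F_y/∂y + ∂F_z/∂z = y + z + x = x + y + z.

In cylindrical coordinates, x = r cos(θ), y = r sin(θ), z = z, dV = r dr dθ dz, with 0 ≤ r ≤ 2, 0 ≤ θ ≤ 2π, 0 ≤ z ≤ 2.

The integrand, after substitution and multiplying by the volume element, becomes (sqrt(2)r sin(θ + π/4) + z) · r, so

    ∭_V (∇·F) dV = ∫_0^{2π} ∫_0^{2} ∫_0^{2} (sqrt(2)r sin(θ + π/4) + z) · r dz dr dθ.

Inner (z from 0 to 2): 2r (sqrt(2)r sin(θ + π/4) + 1).
Middle (r from 0 to 2): 16sqrt(2)sin(θ + π/4)/3 + 4.
Outer (θ from 0 to 2π): 8π.

Therefore ∯_{∂V} F · n dS = 8π.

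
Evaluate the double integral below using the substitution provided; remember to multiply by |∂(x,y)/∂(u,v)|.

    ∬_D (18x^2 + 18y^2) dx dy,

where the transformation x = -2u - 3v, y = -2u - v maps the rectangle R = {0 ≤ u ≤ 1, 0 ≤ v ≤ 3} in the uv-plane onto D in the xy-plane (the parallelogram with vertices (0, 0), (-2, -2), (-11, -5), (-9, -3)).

Compute the Jacobian determinant of (x, y) with respect to (u, v):

    ∂(x,y)/∂(u,v) = | -2  -3 | = (-2)(-1) - (-3)(-2) = -4.
                   | -2  -1 |

Its absolute value is |J| = 4 (the area scaling factor).

Substituting x = -2u - 3v, y = -2u - v into the integrand,

    18x^2 + 18y^2 → 144u^2 + 288u v + 180v^2,

so the integral becomes

    ∬_R (144u^2 + 288u v + 180v^2) · |J| du dv = ∫_0^1 ∫_0^3 (576u^2 + 1152u v + 720v^2) dv du.

Inner (v): 1728u^2 + 5184u + 6480.
Outer (u): 9648.

Therefore ∬_D (18x^2 + 18y^2) dx dy = 9648.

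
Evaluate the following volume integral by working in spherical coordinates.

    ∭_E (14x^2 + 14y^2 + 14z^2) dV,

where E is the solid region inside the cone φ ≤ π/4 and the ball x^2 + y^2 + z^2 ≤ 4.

In spherical coordinates, x = ρ sin(φ) cos(θ), y = ρ sin(φ) sin(θ), z = ρ cos(φ), and dV = ρ^2 sin(φ) dρ dφ dθ.

The integrand becomes 14ρ^2, so

    ∭_E (14x^2 + 14y^2 + 14z^2) dV = ∫_{0}^{2π} ∫_{0}^{π/4} ∫_{0}^{2} (14ρ^2) · ρ^2 sin(φ) dρ dφ dθ.

Inner (ρ): 448sin(φ)/5.
Middle (φ): 448/5 - 224sqrt(2)/5.
Outer (θ): 448π (2 - sqrt(2))/5.

Therefore the triple integral equals 448π (2 - sqrt(2))/5.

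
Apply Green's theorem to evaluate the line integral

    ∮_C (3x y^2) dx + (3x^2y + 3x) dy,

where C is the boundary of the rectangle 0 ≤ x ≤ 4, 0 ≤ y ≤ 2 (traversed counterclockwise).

Green's theorem converts the closed line integral into a double integral over the enclosed region D:

    ∮_C P dx + Q dy = ∬_D (∂Q/∂x - ∂P/∂y) dA.

Here P = 3x y^2, Q = 3x^2y + 3x, so

    ∂Q/∂x = 6x y + 3,    ∂P/∂y = 6x y,
    ∂Q/∂x - ∂P/∂y = 3.

D is the region 0 ≤ x ≤ 4, 0 ≤ y ≤ 2. Evaluating the double integral:

    ∬_D (3) dA = ∫_0^{4} ∫_0^{2} (3) dy dx.

Inner (y from 0 to 2): 6.
Outer (x from 0 to 4): 24.

Therefore ∮_C P dx + Q dy = 24.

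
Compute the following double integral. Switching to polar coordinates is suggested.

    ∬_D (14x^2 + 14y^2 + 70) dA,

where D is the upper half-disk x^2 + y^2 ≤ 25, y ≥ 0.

The region D is 0 ≤ r ≤ 5, 0 ≤ θ ≤ π in polar coordinates, where x = r cos(θ), y = r sin(θ), and dA = r dr dθ.

Under the substitution, the integrand becomes 14r^2 + 70, so

    ∬_D (14x^2 + 14y^2 + 70) dA = ∫_{0}^{π} ∫_{0}^{5} (14r^2 + 70) · r dr dθ.

Inner integral (in r): ∫_{0}^{5} (14r^2 + 70) · r dr = 6125/2.

Outer integral (in θ): ∫_{0}^{π} (6125/2) dθ = 6125π/2.

Therefore ∬_D (14x^2 + 14y^2 + 70) dA = 6125π/2.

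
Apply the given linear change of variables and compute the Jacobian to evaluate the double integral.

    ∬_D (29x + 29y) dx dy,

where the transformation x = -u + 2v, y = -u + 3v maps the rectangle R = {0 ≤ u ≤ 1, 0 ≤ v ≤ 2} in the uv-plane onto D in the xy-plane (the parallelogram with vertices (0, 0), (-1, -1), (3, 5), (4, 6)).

Compute the Jacobian determinant of (x, y) with respect to (u, v):

    ∂(x,y)/∂(u,v) = | -1  2 | = (-1)(3) - (2)(-1) = -1.
                   | -1  3 |

Its absolute value is |J| = 1 (the area scaling factor).

Substituting x = -u + 2v, y = -u + 3v into the integrand,

    29x + 29y → -58u + 145v,

so the integral becomes

    ∬_R (-58u + 145v) · |J| du dv = ∫_0^1 ∫_0^2 (-58u + 145v) dv du.

Inner (v): 290 - 116u.
Outer (u): 232.

Therefore ∬_D (29x + 29y) dx dy = 232.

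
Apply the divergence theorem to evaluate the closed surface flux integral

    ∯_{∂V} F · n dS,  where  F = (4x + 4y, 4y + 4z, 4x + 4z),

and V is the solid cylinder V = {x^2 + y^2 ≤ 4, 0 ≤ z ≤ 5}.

By the divergence theorem,

    ∯_{∂V} F · n dS = ∭_V (∇ · F) dV.

Compute the divergence:
    ∇ · F = ∂F_x/∂x + ∂F_y/∂y + ∂F_z/∂z = 4 + 4 + 4 = 12.

In cylindrical coordinates, x = r cos(θ), y = r sin(θ), z = z, dV = r dr dθ dz, with 0 ≤ r ≤ 2, 0 ≤ θ ≤ 2π, 0 ≤ z ≤ 5.

The integrand, after substitution and multiplying by the volume element, becomes (12) · r, so

    ∭_V (∇·F) dV = ∫_0^{2π} ∫_0^{2} ∫_0^{5} (12) · r dz dr dθ.

Inner (z from 0 to 5): 60r.
Middle (r from 0 to 2): 120.
Outer (θ from 0 to 2π): 240π.

Therefore ∯_{∂V} F · n dS = 240π.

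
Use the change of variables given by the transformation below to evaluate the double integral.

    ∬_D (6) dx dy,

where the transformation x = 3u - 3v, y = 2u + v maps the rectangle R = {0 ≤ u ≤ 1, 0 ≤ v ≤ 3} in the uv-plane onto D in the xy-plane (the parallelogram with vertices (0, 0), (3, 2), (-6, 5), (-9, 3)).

Compute the Jacobian determinant of (x, y) with respect to (u, v):

    ∂(x,y)/∂(u,v) = | 3  -3 | = (3)(1) - (-3)(2) = 9.
                   | 2  1 |

Its absolute value is |J| = 9 (the area scaling factor).

Substituting x = 3u - 3v, y = 2u + v into the integrand,

    6 → 6,

so the integral becomes

    ∬_R (6) · |J| du dv = ∫_0^1 ∫_0^3 (54) dv du.

Inner (v): 162.
Outer (u): 162.

Therefore ∬_D (6) dx dy = 162.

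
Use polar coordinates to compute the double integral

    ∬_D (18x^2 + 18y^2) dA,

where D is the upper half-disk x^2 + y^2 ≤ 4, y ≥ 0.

The region D is 0 ≤ r ≤ 2, 0 ≤ θ ≤ π in polar coordinates, where x = r cos(θ), y = r sin(θ), and dA = r dr dθ.

Under the substitution, the integrand becomes 18r^2, so

    ∬_D (18x^2 + 18y^2) dA = ∫_{0}^{π} ∫_{0}^{2} (18r^2) · r dr dθ.

Inner integral (in r): ∫_{0}^{2} (18r^2) · r dr = 72.

Outer integral (in θ): ∫_{0}^{π} (72) dθ = 72π.

Therefore ∬_D (18x^2 + 18y^2) dA = 72π.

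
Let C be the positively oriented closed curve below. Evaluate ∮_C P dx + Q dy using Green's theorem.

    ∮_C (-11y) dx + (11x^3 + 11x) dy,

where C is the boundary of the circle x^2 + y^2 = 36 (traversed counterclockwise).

Green's theorem converts the closed line integral into a double integral over the enclosed region D:

    ∮_C P dx + Q dy = ∬_D (∂Q/∂x - ∂P/∂y) dA.

Here P = -11y, Q = 11x^3 + 11x, so

    ∂Q/∂x = 33x^2 + 11,    ∂P/∂y = -11,
    ∂Q/∂x - ∂P/∂y = 33x^2 + 22.

D is the region x^2 + y^2 ≤ 36. Evaluating the double integral:

In polar coordinates (x = r cos θ, y = r sin θ, dA = r dr dθ) the integrand becomes 33r^2cos(θ)^2 + 22, so

    ∬_D (33x^2 + 22) dA = ∫_0^{2π} ∫_0^{6} (33r^2cos(θ)^2 + 22) · r dr dθ.

Inner (r from 0 to 6): 10692cos(θ)^2 + 396.
Outer (θ from 0 to 2π): 11484π.

Therefore ∮_C P dx + Q dy = 11484π.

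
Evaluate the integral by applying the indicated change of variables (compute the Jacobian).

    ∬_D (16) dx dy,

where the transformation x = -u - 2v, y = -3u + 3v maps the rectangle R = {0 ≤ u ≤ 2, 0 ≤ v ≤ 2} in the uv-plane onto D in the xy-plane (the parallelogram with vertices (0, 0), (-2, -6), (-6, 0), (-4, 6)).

Compute the Jacobian determinant of (x, y) with respect to (u, v):

    ∂(x,y)/∂(u,v) = | -1  -2 | = (-1)(3) - (-2)(-3) = -9.
                   | -3  3 |

Its absolute value is |J| = 9 (the area scaling factor).

Substituting x = -u - 2v, y = -3u + 3v into the integrand,

    16 → 16,

so the integral becomes

    ∬_R (16) · |J| du dv = ∫_0^2 ∫_0^2 (144) dv du.

Inner (v): 288.
Outer (u): 576.

Therefore ∬_D (16) dx dy = 576.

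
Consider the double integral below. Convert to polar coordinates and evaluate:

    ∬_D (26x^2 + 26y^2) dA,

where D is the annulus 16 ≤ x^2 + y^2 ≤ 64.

The region D is 4 ≤ r ≤ 8, 0 ≤ θ ≤ 2π in polar coordinates, where x = r cos(θ), y = r sin(θ), and dA = r dr dθ.

Under the substitution, the integrand becomes 26r^2, so

    ∬_D (26x^2 + 26y^2) dA = ∫_{0}^{2π} ∫_{4}^{8} (26r^2) · r dr dθ.

Inner integral (in r): ∫_{4}^{8} (26r^2) · r dr = 24960.

Outer integral (in θ): ∫_{0}^{2π} (24960) dθ = 49920π.

Therefore ∬_D (26x^2 + 26y^2) dA = 49920π.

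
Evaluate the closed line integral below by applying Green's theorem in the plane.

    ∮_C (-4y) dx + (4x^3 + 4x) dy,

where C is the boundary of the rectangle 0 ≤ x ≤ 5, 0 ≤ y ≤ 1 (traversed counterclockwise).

Green's theorem converts the closed line integral into a double integral over the enclosed region D:

    ∮_C P dx + Q dy = ∬_D (∂Q/∂x - ∂P/∂y) dA.

Here P = -4y, Q = 4x^3 + 4x, so

    ∂Q/∂x = 12x^2 + 4,    ∂P/∂y = -4,
    ∂Q/∂x - ∂P/∂y = 12x^2 + 8.

D is the region 0 ≤ x ≤ 5, 0 ≤ y ≤ 1. Evaluating the double integral:

    ∬_D (12x^2 + 8) dA = ∫_0^{5} ∫_0^{1} (12x^2 + 8) dy dx.

Inner (y from 0 to 1): 12x^2 + 8.
Outer (x from 0 to 5): 540.

Therefore ∮_C P dx + Q dy = 540.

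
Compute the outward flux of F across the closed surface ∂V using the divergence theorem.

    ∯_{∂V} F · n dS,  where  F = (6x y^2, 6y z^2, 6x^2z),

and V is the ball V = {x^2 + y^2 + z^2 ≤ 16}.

By the divergence theorem,

    ∯_{∂V} F · n dS = ∭_V (∇ · F) dV.

Compute the divergence:
    ∇ · F = ∂F_x/∂x + ∂F_y/∂y + ∂F_z/∂z = 6y^2 + 6z^2 + 6x^2 = 6x^2 + 6y^2 + 6z^2.

In spherical coordinates, x = ρ sin(φ) cos(θ), y = ρ sin(φ) sin(θ), z = ρ cos(φ), dV = ρ^2 sin(φ) dρ dφ dθ, with 0 ≤ ρ ≤ 4, 0 ≤ φ ≤ π, 0 ≤ θ ≤ 2π.

The integrand, after substitution and multiplying by the volume element, becomes (6ρ^2) · ρ^2 sin(φ), so

    ∭_V (∇·F) dV = ∫_0^{2π} ∫_0^{π} ∫_0^{4} (6ρ^2) · ρ^2 sin(φ) dρ dφ dθ.

Inner (ρ from 0 to 4): 6144sin(φ)/5.
Middle (φ from 0 to π): 12288/5.
Outer (θ from 0 to 2π): 24576π/5.

Therefore ∯_{∂V} F · n dS = 24576π/5.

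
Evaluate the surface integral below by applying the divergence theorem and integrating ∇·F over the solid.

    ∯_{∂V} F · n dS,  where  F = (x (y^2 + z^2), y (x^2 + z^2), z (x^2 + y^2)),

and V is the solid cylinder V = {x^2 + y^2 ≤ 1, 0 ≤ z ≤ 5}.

By the divergence theorem,

    ∯_{∂V} F · n dS = ∭_V (∇ · F) dV.

Compute the divergence:
    ∇ · F = ∂F_x/∂x + ∂F_y/∂y + ∂F_z/∂z = y^2 + z^2 + x^2 + z^2 + x^2 + y^2 = 2x^2 + 2y^2 + 2z^2.

In cylindrical coordinates, x = r cos(θ), y = r sin(θ), z = z, dV = r dr dθ dz, with 0 ≤ r ≤ 1, 0 ≤ θ ≤ 2π, 0 ≤ z ≤ 5.

The integrand, after substitution and multiplying by the volume element, becomes (2r^2 + 2z^2) · r, so

    ∭_V (∇·F) dV = ∫_0^{2π} ∫_0^{1} ∫_0^{5} (2r^2 + 2z^2) · r dz dr dθ.

Inner (z from 0 to 5): 10r (r^2 + 25/3).
Middle (r from 0 to 1): 265/6.
Outer (θ from 0 to 2π): 265π/3.

Therefore ∯_{∂V} F · n dS = 265π/3.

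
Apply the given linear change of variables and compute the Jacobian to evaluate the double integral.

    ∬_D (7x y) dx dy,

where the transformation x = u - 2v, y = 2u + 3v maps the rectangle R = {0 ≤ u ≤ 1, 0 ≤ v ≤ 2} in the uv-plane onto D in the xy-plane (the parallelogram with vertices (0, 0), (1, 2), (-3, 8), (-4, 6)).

Compute the Jacobian determinant of (x, y) with respect to (u, v):

    ∂(x,y)/∂(u,v) = | 1  -2 | = (1)(3) - (-2)(2) = 7.
                   | 2  3 |

Its absolute value is |J| = 7 (the area scaling factor).

Substituting x = u - 2v, y = 2u + 3v into the integrand,

    7x y → 14u^2 - 7u v - 42v^2,

so the integral becomes

    ∬_R (14u^2 - 7u v - 42v^2) · |J| du dv = ∫_0^1 ∫_0^2 (98u^2 - 49u v - 294v^2) dv du.

Inner (v): 196u^2 - 98u - 784.
Outer (u): -2303/3.

Therefore ∬_D (7x y) dx dy = -2303/3.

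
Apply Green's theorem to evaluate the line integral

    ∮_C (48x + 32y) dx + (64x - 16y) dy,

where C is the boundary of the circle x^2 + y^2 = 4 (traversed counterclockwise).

Green's theorem converts the closed line integral into a double integral over the enclosed region D:

    ∮_C P dx + Q dy = ∬_D (∂Q/∂x - ∂P/∂y) dA.

Here P = 48x + 32y, Q = 64x - 16y, so

    ∂Q/∂x = 64,    ∂P/∂y = 32,
    ∂Q/∂x - ∂P/∂y = 32.

D is the region x^2 + y^2 ≤ 4. Evaluating the double integral:

In polar coordinates (x = r cos θ, y = r sin θ, dA = r dr dθ) the integrand becomes 32, so

    ∬_D (32) dA = ∫_0^{2π} ∫_0^{2} (32) · r dr dθ.

Inner (r from 0 to 2): 64.
Outer (θ from 0 to 2π): 128π.

Therefore ∮_C P dx + Q dy = 128π.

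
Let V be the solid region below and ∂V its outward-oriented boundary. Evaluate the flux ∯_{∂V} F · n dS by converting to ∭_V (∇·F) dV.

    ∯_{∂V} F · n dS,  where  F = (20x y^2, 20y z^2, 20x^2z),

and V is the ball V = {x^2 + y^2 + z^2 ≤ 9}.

By the divergence theorem,

    ∯_{∂V} F · n dS = ∭_V (∇ · F) dV.

Compute the divergence:
    ∇ · F = ∂F_x/∂x + ∂F_y/∂y + ∂F_z/∂z = 20y^2 + 20z^2 + 20x^2 = 20x^2 + 20y^2 + 20z^2.

In spherical coordinates, x = ρ sin(φ) cos(θ), y = ρ sin(φ) sin(θ), z = ρ cos(φ), dV = ρ^2 sin(φ) dρ dφ dθ, with 0 ≤ ρ ≤ 3, 0 ≤ φ ≤ π, 0 ≤ θ ≤ 2π.

The integrand, after substitution and multiplying by the volume element, becomes (20ρ^2) · ρ^2 sin(φ), so

    ∭_V (∇·F) dV = ∫_0^{2π} ∫_0^{π} ∫_0^{3} (20ρ^2) · ρ^2 sin(φ) dρ dφ dθ.

Inner (ρ from 0 to 3): 972sin(φ).
Middle (φ from 0 to π): 1944.
Outer (θ from 0 to 2π): 3888π.

Therefore ∯_{∂V} F · n dS = 3888π.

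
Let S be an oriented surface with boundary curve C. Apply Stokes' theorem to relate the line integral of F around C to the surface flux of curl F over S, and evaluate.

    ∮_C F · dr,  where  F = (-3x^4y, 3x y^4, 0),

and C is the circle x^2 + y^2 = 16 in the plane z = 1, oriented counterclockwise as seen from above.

Let S be the flat disk x^2 + y^2 ≤ 16 in the plane z = 1, with upward unit normal n̂ = ẑ. By Stokes' theorem,

    ∮_C F · dr = ∬_S (∇ × F) · n̂ dS = ∬_D (curl F)_z dA,

where D is the disk x^2 + y^2 ≤ 16.

Compute the curl of F = (-3x^4y, 3x y^4, 0):
    (∇ × F)_x = ∂F_z/∂y - ∂F_y/∂z = 0,
    (∇ × F)_y = ∂F_x/∂z - ∂F_z/∂x = 0,
    (∇ × F)_z = ∂F_y/∂x - ∂F_x/∂y = 3x^4 + 3y^4.

On z = 1, (curl F)_z = 3x^4 + 3y^4.

Convert to polar (x = r cos θ, y = r sin θ, dA = r dr dθ); the integrand becomes 3r^4(sin(θ)^4 + cos(θ)^4), so

    ∬_D (curl F)_z dA = ∫_0^{2π} ∫_0^{4} (3r^4(sin(θ)^4 + cos(θ)^4)) · r dr dθ.

Inner (r from 0 to 4): 2048sin(θ)^4 + 2048cos(θ)^4.
Outer (θ from 0 to 2π): 3072π.

Therefore ∮_C F · dr = 3072π.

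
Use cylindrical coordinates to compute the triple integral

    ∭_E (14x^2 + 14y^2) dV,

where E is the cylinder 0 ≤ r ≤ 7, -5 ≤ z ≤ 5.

In cylindrical coordinates, x = r cos(θ), y = r sin(θ), z = z, and dV = r dr dθ dz.

The integrand becomes 14r^2, so

    ∭_E (14x^2 + 14y^2) dV = ∫_{0}^{2π} ∫_{0}^{7} ∫_{-5}^{5} (14r^2) · r dz dr dθ.

Inner (z): 140r^3.
Middle (r from 0 to 7): 84035.
Outer (θ): 168070π.

Therefore the triple integral equals 168070π.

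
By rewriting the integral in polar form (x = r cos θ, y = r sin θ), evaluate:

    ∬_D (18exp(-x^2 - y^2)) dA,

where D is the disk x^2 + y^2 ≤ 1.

The region D is 0 ≤ r ≤ 1, 0 ≤ θ ≤ 2π in polar coordinates, where x = r cos(θ), y = r sin(θ), and dA = r dr dθ.

Under the substitution, the integrand becomes 18exp(-r^2), so

    ∬_D (18exp(-x^2 - y^2)) dA = ∫_{0}^{2π} ∫_{0}^{1} (18exp(-r^2)) · r dr dθ.

Inner integral (in r): ∫_{0}^{1} (18exp(-r^2)) · r dr = 9 - 9exp(-1).

Outer integral (in θ): ∫_{0}^{2π} (9 - 9exp(-1)) dθ = -18π exp(-1) + 18π.

Therefore ∬_D (18exp(-x^2 - y^2)) dA = -18π exp(-1) + 18π.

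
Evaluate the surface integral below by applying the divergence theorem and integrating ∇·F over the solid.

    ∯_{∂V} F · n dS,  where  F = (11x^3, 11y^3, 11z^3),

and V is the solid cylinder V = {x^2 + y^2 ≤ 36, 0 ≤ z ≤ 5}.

By the divergence theorem,

    ∯_{∂V} F · n dS = ∭_V (∇ · F) dV.

Compute the divergence:
    ∇ · F = ∂F_x/∂x + ∂F_y/∂y + ∂F_z/∂z = 33x^2 + 33y^2 + 33z^2.

In cylindrical coordinates, x = r cos(θ), y = r sin(θ), z = z, dV = r dr dθ dz, with 0 ≤ r ≤ 6, 0 ≤ θ ≤ 2π, 0 ≤ z ≤ 5.

The integrand, after substitution and multiplying by the volume element, becomes (33r^2 + 33z^2) · r, so

    ∭_V (∇·F) dV = ∫_0^{2π} ∫_0^{6} ∫_0^{5} (33r^2 + 33z^2) · r dz dr dθ.

Inner (z from 0 to 5): 165r^3 + 1375r.
Middle (r from 0 to 6): 78210.
Outer (θ from 0 to 2π): 156420π.

Therefore ∯_{∂V} F · n dS = 156420π.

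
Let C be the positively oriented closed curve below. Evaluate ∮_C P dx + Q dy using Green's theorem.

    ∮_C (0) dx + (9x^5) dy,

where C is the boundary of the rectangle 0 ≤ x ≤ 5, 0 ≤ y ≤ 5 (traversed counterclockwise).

Green's theorem converts the closed line integral into a double integral over the enclosed region D:

    ∮_C P dx + Q dy = ∬_D (∂Q/∂x - ∂P/∂y) dA.

Here P = 0, Q = 9x^5, so

    ∂Q/∂x = 45x^4,    ∂P/∂y = 0,
    ∂Q/∂x - ∂P/∂y = 45x^4.

D is the region 0 ≤ x ≤ 5, 0 ≤ y ≤ 5. Evaluating the double integral:

    ∬_D (45x^4) dA = ∫_0^{5} ∫_0^{5} (45x^4) dy dx.

Inner (y from 0 to 5): 225x^4.
Outer (x from 0 to 5): 140625.

Therefore ∮_C P dx + Q dy = 140625.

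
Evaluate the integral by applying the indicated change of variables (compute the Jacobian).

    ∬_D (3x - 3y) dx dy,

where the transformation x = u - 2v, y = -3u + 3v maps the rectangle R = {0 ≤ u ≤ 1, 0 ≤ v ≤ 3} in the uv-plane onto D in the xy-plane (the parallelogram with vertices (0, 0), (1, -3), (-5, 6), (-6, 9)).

Compute the Jacobian determinant of (x, y) with respect to (u, v):

    ∂(x,y)/∂(u,v) = | 1  -2 | = (1)(3) - (-2)(-3) = -3.
                   | -3  3 |

Its absolute value is |J| = 3 (the area scaling factor).

Substituting x = u - 2v, y = -3u + 3v into the integrand,

    3x - 3y → 12u - 15v,

so the integral becomes

    ∬_R (12u - 15v) · |J| du dv = ∫_0^1 ∫_0^3 (36u - 45v) dv du.

Inner (v): 108u - 405/2.
Outer (u): -297/2.

Therefore ∬_D (3x - 3y) dx dy = -297/2.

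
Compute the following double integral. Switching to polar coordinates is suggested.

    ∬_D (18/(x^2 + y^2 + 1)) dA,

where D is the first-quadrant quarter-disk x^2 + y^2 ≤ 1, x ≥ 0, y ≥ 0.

The region D is 0 ≤ r ≤ 1, 0 ≤ θ ≤ π/2 in polar coordinates, where x = r cos(θ), y = r sin(θ), and dA = r dr dθ.

Under the substitution, the integrand becomes 18/(r^2 + 1), so

    ∬_D (18/(x^2 + y^2 + 1)) dA = ∫_{0}^{π/2} ∫_{0}^{1} (18/(r^2 + 1)) · r dr dθ.

Inner integral (in r): ∫_{0}^{1} (18/(r^2 + 1)) · r dr = log(512).

Outer integral (in θ): ∫_{0}^{π/2} (log(512)) dθ = log(512^(π/2)).

Therefore ∬_D (18/(x^2 + y^2 + 1)) dA = log(512^(π/2)).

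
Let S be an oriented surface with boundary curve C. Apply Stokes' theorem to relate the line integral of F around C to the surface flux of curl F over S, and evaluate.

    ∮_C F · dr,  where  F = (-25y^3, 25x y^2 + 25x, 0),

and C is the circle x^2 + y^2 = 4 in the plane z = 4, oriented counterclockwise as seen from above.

Let S be the flat disk x^2 + y^2 ≤ 4 in the plane z = 4, with upward unit normal n̂ = ẑ. By Stokes' theorem,

    ∮_C F · dr = ∬_S (∇ × F) · n̂ dS = ∬_D (curl F)_z dA,

where D is the disk x^2 + y^2 ≤ 4.

Compute the curl of F = (-25y^3, 25x y^2 + 25x, 0):
    (∇ × F)_x = ∂F_z/∂y - ∂F_y/∂z = 0,
    (∇ × F)_y = ∂F_x/∂z - ∂F_z/∂x = 0,
    (∇ × F)_z = ∂F_y/∂x - ∂F_x/∂y = 100y^2 + 25.

On z = 4, (curl F)_z = 100y^2 + 25.

Convert to polar (x = r cos θ, y = r sin θ, dA = r dr dθ); the integrand becomes 100r^2sin(θ)^2 + 25, so

    ∬_D (curl F)_z dA = ∫_0^{2π} ∫_0^{2} (100r^2sin(θ)^2 + 25) · r dr dθ.

Inner (r from 0 to 2): 400sin(θ)^2 + 50.
Outer (θ from 0 to 2π): 500π.

Therefore ∮_C F · dr = 500π.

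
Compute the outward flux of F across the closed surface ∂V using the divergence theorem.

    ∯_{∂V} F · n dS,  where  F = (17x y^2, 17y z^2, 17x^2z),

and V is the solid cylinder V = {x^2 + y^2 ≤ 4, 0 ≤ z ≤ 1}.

By the divergence theorem,

    ∯_{∂V} F · n dS = ∭_V (∇ · F) dV.

Compute the divergence:
    ∇ · F = ∂F_x/∂x + ∂F_y/∂y + ∂F_z/∂z = 17y^2 + 17z^2 + 17x^2 = 17x^2 + 17y^2 + 17z^2.

In cylindrical coordinates, x = r cos(θ), y = r sin(θ), z = z, dV = r dr dθ dz, with 0 ≤ r ≤ 2, 0 ≤ θ ≤ 2π, 0 ≤ z ≤ 1.

The integrand, after substitution and multiplying by the volume element, becomes (17r^2 + 17z^2) · r, so

    ∭_V (∇·F) dV = ∫_0^{2π} ∫_0^{2} ∫_0^{1} (17r^2 + 17z^2) · r dz dr dθ.

Inner (z from 0 to 1): 17r (r^2 + 1/3).
Middle (r from 0 to 2): 238/3.
Outer (θ from 0 to 2π): 476π/3.

Therefore ∯_{∂V} F · n dS = 476π/3.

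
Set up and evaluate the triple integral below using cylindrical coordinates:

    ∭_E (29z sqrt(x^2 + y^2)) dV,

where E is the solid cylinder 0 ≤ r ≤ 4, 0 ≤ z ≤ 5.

In cylindrical coordinates, x = r cos(θ), y = r sin(θ), z = z, and dV = r dr dθ dz.

The integrand becomes 29r z, so

    ∭_E (29z sqrt(x^2 + y^2)) dV = ∫_{0}^{2π} ∫_{0}^{4} ∫_{0}^{5} (29r z) · r dz dr dθ.

Inner (z): 725r^2/2.
Middle (r from 0 to 4): 23200/3.
Outer (θ): 46400π/3.

Therefore the triple integral equals 46400π/3.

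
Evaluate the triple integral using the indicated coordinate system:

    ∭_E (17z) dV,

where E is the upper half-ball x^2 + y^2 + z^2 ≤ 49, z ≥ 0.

In spherical coordinates, x = ρ sin(φ) cos(θ), y = ρ sin(φ) sin(θ), z = ρ cos(φ), and dV = ρ^2 sin(φ) dρ dφ dθ.

The integrand becomes 17ρ cos(φ), so

    ∭_E (17z) dV = ∫_{0}^{2π} ∫_{0}^{π/2} ∫_{0}^{7} (17ρ cos(φ)) · ρ^2 sin(φ) dρ dφ dθ.

Inner (ρ): 40817sin(2φ)/8.
Middle (φ): 40817/8.
Outer (θ): 40817π/4.

Therefore the triple integral equals 40817π/4.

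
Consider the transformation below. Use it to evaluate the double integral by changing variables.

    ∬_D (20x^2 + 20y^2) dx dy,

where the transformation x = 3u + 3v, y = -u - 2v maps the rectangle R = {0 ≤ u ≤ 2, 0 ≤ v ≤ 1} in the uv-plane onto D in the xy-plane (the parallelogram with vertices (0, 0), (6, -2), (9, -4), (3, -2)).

Compute the Jacobian determinant of (x, y) with respect to (u, v):

    ∂(x,y)/∂(u,v) = | 3  3 | = (3)(-2) - (3)(-1) = -3.
                   | -1  -2 |

Its absolute value is |J| = 3 (the area scaling factor).

Substituting x = 3u + 3v, y = -u - 2v into the integrand,

    20x^2 + 20y^2 → 200u^2 + 440u v + 260v^2,

so the integral becomes

    ∬_R (200u^2 + 440u v + 260v^2) · |J| du dv = ∫_0^2 ∫_0^1 (600u^2 + 1320u v + 780v^2) dv du.

Inner (v): 600u^2 + 660u + 260.
Outer (u): 3440.

Therefore ∬_D (20x^2 + 20y^2) dx dy = 3440.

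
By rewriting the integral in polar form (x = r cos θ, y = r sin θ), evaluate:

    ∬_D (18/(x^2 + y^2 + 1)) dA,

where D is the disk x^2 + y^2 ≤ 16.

The region D is 0 ≤ r ≤ 4, 0 ≤ θ ≤ 2π in polar coordinates, where x = r cos(θ), y = r sin(θ), and dA = r dr dθ.

Under the substitution, the integrand becomes 18/(r^2 + 1), so

    ∬_D (18/(x^2 + y^2 + 1)) dA = ∫_{0}^{2π} ∫_{0}^{4} (18/(r^2 + 1)) · r dr dθ.

Inner integral (in r): ∫_{0}^{4} (18/(r^2 + 1)) · r dr = log(118587876497).

Outer integral (in θ): ∫_{0}^{2π} (log(118587876497)) dθ = 18π log(17).

Therefore ∬_D (18/(x^2 + y^2 + 1)) dA = 18π log(17).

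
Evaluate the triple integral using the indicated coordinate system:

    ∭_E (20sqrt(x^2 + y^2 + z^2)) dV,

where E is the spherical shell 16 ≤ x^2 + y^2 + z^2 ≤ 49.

In spherical coordinates, x = ρ sin(φ) cos(θ), y = ρ sin(φ) sin(θ), z = ρ cos(φ), and dV = ρ^2 sin(φ) dρ dφ dθ.

The integrand becomes 20ρ, so

    ∭_E (20sqrt(x^2 + y^2 + z^2)) dV = ∫_{0}^{2π} ∫_{0}^{π} ∫_{4}^{7} (20ρ) · ρ^2 sin(φ) dρ dφ dθ.

Inner (ρ): 10725sin(φ).
Middle (φ): 21450.
Outer (θ): 42900π.

Therefore the triple integral equals 42900π.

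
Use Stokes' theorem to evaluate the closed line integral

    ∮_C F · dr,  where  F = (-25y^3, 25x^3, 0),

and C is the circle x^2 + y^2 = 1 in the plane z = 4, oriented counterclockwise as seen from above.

Let S be the flat disk x^2 + y^2 ≤ 1 in the plane z = 4, with upward unit normal n̂ = ẑ. By Stokes' theorem,

    ∮_C F · dr = ∬_S (∇ × F) · n̂ dS = ∬_D (curl F)_z dA,

where D is the disk x^2 + y^2 ≤ 1.

Compute the curl of F = (-25y^3, 25x^3, 0):
    (∇ × F)_x = ∂F_z/∂y - ∂F_y/∂z = 0,
    (∇ × F)_y = ∂F_x/∂z - ∂F_z/∂x = 0,
    (∇ × F)_z = ∂F_y/∂x - ∂F_x/∂y = 75x^2 + 75y^2.

On z = 4, (curl F)_z = 75x^2 + 75y^2.

Convert to polar (x = r cos θ, y = r sin θ, dA = r dr dθ); the integrand becomes 75r^2, so

    ∬_D (curl F)_z dA = ∫_0^{2π} ∫_0^{1} (75r^2) · r dr dθ.

Inner (r from 0 to 1): 75/4.
Outer (θ from 0 to 2π): 75π/2.

Therefore ∮_C F · dr = 75π/2.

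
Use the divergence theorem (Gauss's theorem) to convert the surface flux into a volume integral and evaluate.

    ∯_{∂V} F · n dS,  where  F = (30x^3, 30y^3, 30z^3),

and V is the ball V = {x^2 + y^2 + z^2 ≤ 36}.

By the divergence theorem,

    ∯_{∂V} F · n dS = ∭_V (∇ · F) dV.

Compute the divergence:
    ∇ · F = ∂F_x/∂x + ∂F_y/∂y + ∂F_z/∂z = 90x^2 + 90y^2 + 90z^2.

In spherical coordinates, x = ρ sin(φ) cos(θ), y = ρ sin(φ) sin(θ), z = ρ cos(φ), dV = ρ^2 sin(φ) dρ dφ dθ, with 0 ≤ ρ ≤ 6, 0 ≤ φ ≤ π, 0 ≤ θ ≤ 2π.

The integrand, after substitution and multiplying by the volume element, becomes (90ρ^2) · ρ^2 sin(φ), so

    ∭_V (∇·F) dV = ∫_0^{2π} ∫_0^{π} ∫_0^{6} (90ρ^2) · ρ^2 sin(φ) dρ dφ dθ.

Inner (ρ from 0 to 6): 139968sin(φ).
Middle (φ from 0 to π): 279936.
Outer (θ from 0 to 2π): 559872π.

Therefore ∯_{∂V} F · n dS = 559872π.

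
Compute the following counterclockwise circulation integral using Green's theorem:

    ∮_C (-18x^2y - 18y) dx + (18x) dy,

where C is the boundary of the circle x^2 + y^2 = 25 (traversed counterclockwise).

Green's theorem converts the closed line integral into a double integral over the enclosed region D:

    ∮_C P dx + Q dy = ∬_D (∂Q/∂x - ∂P/∂y) dA.

Here P = -18x^2y - 18y, Q = 18x, so

    ∂Q/∂x = 18,    ∂P/∂y = -18x^2 - 18,
    ∂Q/∂x - ∂P/∂y = 18x^2 + 36.

D is the region x^2 + y^2 ≤ 25. Evaluating the double integral:

In polar coordinates (x = r cos θ, y = r sin θ, dA = r dr dθ) the integrand becomes 18r^2cos(θ)^2 + 36, so

    ∬_D (18x^2 + 36) dA = ∫_0^{2π} ∫_0^{5} (18r^2cos(θ)^2 + 36) · r dr dθ.

Inner (r from 0 to 5): 5625cos(θ)^2/2 + 450.
Outer (θ from 0 to 2π): 7425π/2.

Therefore ∮_C P dx + Q dy = 7425π/2.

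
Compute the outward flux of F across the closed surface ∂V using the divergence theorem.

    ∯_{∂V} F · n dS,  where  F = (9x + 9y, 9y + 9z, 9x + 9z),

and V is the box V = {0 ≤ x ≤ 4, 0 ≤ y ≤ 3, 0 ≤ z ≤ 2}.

By the divergence theorem,

    ∯_{∂V} F · n dS = ∭_V (∇ · F) dV.

Compute the divergence:
    ∇ · F = ∂F_x/∂x + ∂F_y/∂y + ∂F_z/∂z = 9 + 9 + 9 = 27.

V is a rectangular box, so dV = dx dy dz with 0 ≤ x ≤ 4, 0 ≤ y ≤ 3, 0 ≤ z ≤ 2.

Integrate (27) over V as an iterated integral:

    ∭_V (∇·F) dV = ∫_0^{4} ∫_0^{3} ∫_0^{2} (27) dz dy dx.

Inner (z from 0 to 2): 54.
Middle (y from 0 to 3): 162.
Outer (x from 0 to 4): 648.

Therefore ∯_{∂V} F · n dS = 648.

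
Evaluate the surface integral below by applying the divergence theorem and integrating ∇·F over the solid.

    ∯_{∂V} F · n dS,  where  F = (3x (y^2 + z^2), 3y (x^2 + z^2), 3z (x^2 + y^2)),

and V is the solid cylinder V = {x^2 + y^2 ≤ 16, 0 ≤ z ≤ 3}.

By the divergence theorem,

    ∯_{∂V} F · n dS = ∭_V (∇ · F) dV.

Compute the divergence:
    ∇ · F = ∂F_x/∂x + ∂F_y/∂y + ∂F_z/∂z = 3y^2 + 3z^2 + 3x^2 + 3z^2 + 3x^2 + 3y^2 = 6x^2 + 6y^2 + 6z^2.

In cylindrical coordinates, x = r cos(θ), y = r sin(θ), z = z, dV = r dr dθ dz, with 0 ≤ r ≤ 4, 0 ≤ θ ≤ 2π, 0 ≤ z ≤ 3.

The integrand, after substitution and multiplying by the volume element, becomes (6r^2 + 6z^2) · r, so

    ∭_V (∇·F) dV = ∫_0^{2π} ∫_0^{4} ∫_0^{3} (6r^2 + 6z^2) · r dz dr dθ.

Inner (z from 0 to 3): 18r (r^2 + 3).
Middle (r from 0 to 4): 1584.
Outer (θ from 0 to 2π): 3168π.

Therefore ∯_{∂V} F · n dS = 3168π.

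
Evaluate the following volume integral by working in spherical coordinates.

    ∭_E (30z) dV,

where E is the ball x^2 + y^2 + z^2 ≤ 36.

In spherical coordinates, x = ρ sin(φ) cos(θ), y = ρ sin(φ) sin(θ), z = ρ cos(φ), and dV = ρ^2 sin(φ) dρ dφ dθ.

The integrand becomes 30ρ cos(φ), so

    ∭_E (30z) dV = ∫_{0}^{2π} ∫_{0}^{π} ∫_{0}^{6} (30ρ cos(φ)) · ρ^2 sin(φ) dρ dφ dθ.

Inner (ρ): 4860sin(2φ).
Middle (φ): 0.
Outer (θ): 0.

Therefore the triple integral equals 0.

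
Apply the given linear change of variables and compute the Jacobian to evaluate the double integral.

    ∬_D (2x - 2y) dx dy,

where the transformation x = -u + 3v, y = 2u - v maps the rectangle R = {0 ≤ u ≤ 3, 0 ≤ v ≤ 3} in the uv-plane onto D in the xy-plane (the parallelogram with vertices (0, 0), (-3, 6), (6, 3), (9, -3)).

Compute the Jacobian determinant of (x, y) with respect to (u, v):

    ∂(x,y)/∂(u,v) = | -1  3 | = (-1)(-1) - (3)(2) = -5.
                   | 2  -1 |

Its absolute value is |J| = 5 (the area scaling factor).

Substituting x = -u + 3v, y = 2u - v into the integrand,

    2x - 2y → -6u + 8v,

so the integral becomes

    ∬_R (-6u + 8v) · |J| du dv = ∫_0^3 ∫_0^3 (-30u + 40v) dv du.

Inner (v): 180 - 90u.
Outer (u): 135.

Therefore ∬_D (2x - 2y) dx dy = 135.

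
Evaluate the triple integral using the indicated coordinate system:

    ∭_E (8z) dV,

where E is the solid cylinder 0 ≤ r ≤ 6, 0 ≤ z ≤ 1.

In cylindrical coordinates, x = r cos(θ), y = r sin(θ), z = z, and dV = r dr dθ dz.

The integrand becomes 8z, so

    ∭_E (8z) dV = ∫_{0}^{2π} ∫_{0}^{6} ∫_{0}^{1} (8z) · r dz dr dθ.

Inner (z): 4r.
Middle (r from 0 to 6): 72.
Outer (θ): 144π.

Therefore the triple integral equals 144π.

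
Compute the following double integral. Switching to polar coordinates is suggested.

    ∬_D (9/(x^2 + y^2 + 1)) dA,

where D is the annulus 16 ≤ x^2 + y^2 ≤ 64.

The region D is 4 ≤ r ≤ 8, 0 ≤ θ ≤ 2π in polar coordinates, where x = r cos(θ), y = r sin(θ), and dA = r dr dθ.

Under the substitution, the integrand becomes 9/(r^2 + 1), so

    ∬_D (9/(x^2 + y^2 + 1)) dA = ∫_{0}^{2π} ∫_{4}^{8} (9/(r^2 + 1)) · r dr dθ.

Inner integral (in r): ∫_{4}^{8} (9/(r^2 + 1)) · r dr = log(17850625sqrt(1105)/1419857).

Outer integral (in θ): ∫_{0}^{2π} (log(17850625sqrt(1105)/1419857)) dθ = log((17850625sqrt(1105)/1419857)^(2π)).

Therefore ∬_D (9/(x^2 + y^2 + 1)) dA = log((17850625sqrt(1105)/1419857)^(2π)).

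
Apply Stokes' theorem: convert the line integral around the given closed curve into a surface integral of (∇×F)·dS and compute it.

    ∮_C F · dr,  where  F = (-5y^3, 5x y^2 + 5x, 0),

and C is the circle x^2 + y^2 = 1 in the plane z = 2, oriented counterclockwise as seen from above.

Let S be the flat disk x^2 + y^2 ≤ 1 in the plane z = 2, with upward unit normal n̂ = ẑ. By Stokes' theorem,

    ∮_C F · dr = ∬_S (∇ × F) · n̂ dS = ∬_D (curl F)_z dA,

where D is the disk x^2 + y^2 ≤ 1.

Compute the curl of F = (-5y^3, 5x y^2 + 5x, 0):
    (∇ × F)_x = ∂F_z/∂y - ∂F_y/∂z = 0,
    (∇ × F)_y = ∂F_x/∂z - ∂F_z/∂x = 0,
    (∇ × F)_z = ∂F_y/∂x - ∂F_x/∂y = 20y^2 + 5.

On z = 2, (curl F)_z = 20y^2 + 5.

Convert to polar (x = r cos θ, y = r sin θ, dA = r dr dθ); the integrand becomes 20r^2sin(θ)^2 + 5, so

    ∬_D (curl F)_z dA = ∫_0^{2π} ∫_0^{1} (20r^2sin(θ)^2 + 5) · r dr dθ.

Inner (r from 0 to 1): 5sin(θ)^2 + 5/2.
Outer (θ from 0 to 2π): 10π.

Therefore ∮_C F · dr = 10π.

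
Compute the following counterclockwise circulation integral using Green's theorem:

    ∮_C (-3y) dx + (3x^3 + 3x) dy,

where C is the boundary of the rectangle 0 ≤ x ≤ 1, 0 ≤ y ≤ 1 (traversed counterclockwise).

Green's theorem converts the closed line integral into a double integral over the enclosed region D:

    ∮_C P dx + Q dy = ∬_D (∂Q/∂x - ∂P/∂y) dA.

Here P = -3y, Q = 3x^3 + 3x, so

    ∂Q/∂x = 9x^2 + 3,    ∂P/∂y = -3,
    ∂Q/∂x - ∂P/∂y = 9x^2 + 6.

D is the region 0 ≤ x ≤ 1, 0 ≤ y ≤ 1. Evaluating the double integral:

    ∬_D (9x^2 + 6) dA = ∫_0^{1} ∫_0^{1} (9x^2 + 6) dy dx.

Inner (y from 0 to 1): 9x^2 + 6.
Outer (x from 0 to 1): 9.

Therefore ∮_C P dx + Q dy = 9.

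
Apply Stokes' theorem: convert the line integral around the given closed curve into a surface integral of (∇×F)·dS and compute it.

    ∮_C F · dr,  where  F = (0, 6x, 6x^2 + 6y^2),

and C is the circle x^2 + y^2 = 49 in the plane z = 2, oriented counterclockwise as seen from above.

Let S be the flat disk x^2 + y^2 ≤ 49 in the plane z = 2, with upward unit normal n̂ = ẑ. By Stokes' theorem,

    ∮_C F · dr = ∬_S (∇ × F) · n̂ dS = ∬_D (curl F)_z dA,

where D is the disk x^2 + y^2 ≤ 49.

Compute the curl of F = (0, 6x, 6x^2 + 6y^2):
    (∇ × F)_x = ∂F_z/∂y - ∂F_y/∂z = 12y,
    (∇ × F)_y = ∂F_x/∂z - ∂F_z/∂x = -12x,
    (∇ × F)_z = ∂F_y/∂x - ∂F_x/∂y = 6.

On z = 2, (curl F)_z = 6.

Convert to polar (x = r cos θ, y = r sin θ, dA = r dr dθ); the integrand becomes 6, so

    ∬_D (curl F)_z dA = ∫_0^{2π} ∫_0^{7} (6) · r dr dθ.

Inner (r from 0 to 7): 147.
Outer (θ from 0 to 2π): 294π.

Therefore ∮_C F · dr = 294π.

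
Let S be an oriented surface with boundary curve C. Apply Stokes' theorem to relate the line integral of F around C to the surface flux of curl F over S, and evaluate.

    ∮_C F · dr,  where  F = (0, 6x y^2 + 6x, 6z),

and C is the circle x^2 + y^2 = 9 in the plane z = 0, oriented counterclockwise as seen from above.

Let S be the flat disk x^2 + y^2 ≤ 9 in the plane z = 0, with upward unit normal n̂ = ẑ. By Stokes' theorem,

    ∮_C F · dr = ∬_S (∇ × F) · n̂ dS = ∬_D (curl F)_z dA,

where D is the disk x^2 + y^2 ≤ 9.

Compute the curl of F = (0, 6x y^2 + 6x, 6z):
    (∇ × F)_x = ∂F_z/∂y - ∂F_y/∂z = 0,
    (∇ × F)_y = ∂F_x/∂z - ∂F_z/∂x = 0,
    (∇ × F)_z = ∂F_y/∂x - ∂F_x/∂y = 6y^2 + 6.

On z = 0, (curl F)_z = 6y^2 + 6.

Convert to polar (x = r cos θ, y = r sin θ, dA = r dr dθ); the integrand becomes 6r^2sin(θ)^2 + 6, so

    ∬_D (curl F)_z dA = ∫_0^{2π} ∫_0^{3} (6r^2sin(θ)^2 + 6) · r dr dθ.

Inner (r from 0 to 3): 243sin(θ)^2/2 + 27.
Outer (θ from 0 to 2π): 351π/2.

Therefore ∮_C F · dr = 351π/2.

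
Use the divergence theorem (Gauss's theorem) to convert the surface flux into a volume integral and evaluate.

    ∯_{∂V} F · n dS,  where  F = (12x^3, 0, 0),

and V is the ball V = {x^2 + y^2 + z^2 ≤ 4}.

By the divergence theorem,

    ∯_{∂V} F · n dS = ∭_V (∇ · F) dV.

Compute the divergence:
    ∇ · F = ∂F_x/∂x + ∂F_y/∂y + ∂F_z/∂z = 36x^2 + 0 + 0 = 36x^2.

In spherical coordinates, x = ρ sin(φ) cos(θ), y = ρ sin(φ) sin(θ), z = ρ cos(φ), dV = ρ^2 sin(φ) dρ dφ dθ, with 0 ≤ ρ ≤ 2, 0 ≤ φ ≤ π, 0 ≤ θ ≤ 2π.

The integrand, after substitution and multiplying by the volume element, becomes (36ρ^2sin(φ)^2cos(θ)^2) · ρ^2 sin(φ), so

    ∭_V (∇·F) dV = ∫_0^{2π} ∫_0^{π} ∫_0^{2} (36ρ^2sin(φ)^2cos(θ)^2) · ρ^2 sin(φ) dρ dφ dθ.

Inner (ρ from 0 to 2): 1152sin(φ)^3cos(θ)^2/5.
Middle (φ from 0 to π): 1536cos(θ)^2/5.
Outer (θ from 0 to 2π): 1536π/5.

Therefore ∯_{∂V} F · n dS = 1536π/5.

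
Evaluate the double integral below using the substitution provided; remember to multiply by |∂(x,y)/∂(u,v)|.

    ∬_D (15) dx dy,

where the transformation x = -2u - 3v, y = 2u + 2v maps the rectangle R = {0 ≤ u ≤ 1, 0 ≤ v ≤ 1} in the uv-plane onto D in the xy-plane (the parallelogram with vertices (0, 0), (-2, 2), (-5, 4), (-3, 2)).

Compute the Jacobian determinant of (x, y) with respect to (u, v):

    ∂(x,y)/∂(u,v) = | -2  -3 | = (-2)(2) - (-3)(2) = 2.
                   | 2  2 |

Its absolute value is |J| = 2 (the area scaling factor).

Substituting x = -2u - 3v, y = 2u + 2v into the integrand,

    15 → 15,

so the integral becomes

    ∬_R (15) · |J| du dv = ∫_0^1 ∫_0^1 (30) dv du.

Inner (v): 30.
Outer (u): 30.

Therefore ∬_D (15) dx dy = 30.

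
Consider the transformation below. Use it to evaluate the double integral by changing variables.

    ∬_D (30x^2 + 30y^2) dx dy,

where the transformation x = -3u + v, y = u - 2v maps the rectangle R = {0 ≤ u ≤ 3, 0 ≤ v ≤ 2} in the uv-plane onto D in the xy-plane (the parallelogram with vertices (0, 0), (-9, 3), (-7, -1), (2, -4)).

Compute the Jacobian determinant of (x, y) with respect to (u, v):

    ∂(x,y)/∂(u,v) = | -3  1 | = (-3)(-2) - (1)(1) = 5.
                   | 1  -2 |

Its absolute value is |J| = 5 (the area scaling factor).

Substituting x = -3u + v, y = u - 2v into the integrand,

    30x^2 + 30y^2 → 300u^2 - 300u v + 150v^2,

so the integral becomes

    ∬_R (300u^2 - 300u v + 150v^2) · |J| du dv = ∫_0^3 ∫_0^2 (1500u^2 - 1500u v + 750v^2) dv du.

Inner (v): 3000u^2 - 3000u + 2000.
Outer (u): 19500.

Therefore ∬_D (30x^2 + 30y^2) dx dy = 19500.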